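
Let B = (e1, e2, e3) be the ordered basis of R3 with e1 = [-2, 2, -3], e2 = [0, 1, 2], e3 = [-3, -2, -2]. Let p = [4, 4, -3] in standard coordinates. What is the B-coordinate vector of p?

[1, -2, -2]

We seek scalars with c_1 e1 + ... + c_3 e3 = p; equivalently solve M c = p where the columns of M are e1, ..., e3.
Row-reducing the augmented matrix [M | p] gives c = (1, -2, -2).
Check: e1 - 2e2 - 2e3 = [4, 4, -3].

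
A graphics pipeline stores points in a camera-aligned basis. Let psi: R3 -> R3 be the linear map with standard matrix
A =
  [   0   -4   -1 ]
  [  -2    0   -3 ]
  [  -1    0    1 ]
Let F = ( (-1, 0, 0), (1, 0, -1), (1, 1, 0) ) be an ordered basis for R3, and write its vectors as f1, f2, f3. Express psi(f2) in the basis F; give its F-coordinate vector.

Compute psi(f2) = A f2 = (1, 1, -2) in standard coordinates.
Then write this in F-coordinates: solve for y in y_1 f1 + ... + y_3 f3 = (1, 1, -2).
This gives y = (2, 2, 1), which is column 2 of [psi]_F.

(2, 2, 1)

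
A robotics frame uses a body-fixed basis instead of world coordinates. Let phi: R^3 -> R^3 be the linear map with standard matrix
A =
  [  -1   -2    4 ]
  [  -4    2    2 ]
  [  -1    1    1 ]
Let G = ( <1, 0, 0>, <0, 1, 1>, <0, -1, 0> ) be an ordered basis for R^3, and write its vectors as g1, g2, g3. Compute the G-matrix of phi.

[[-1, 2, 2], [-1, 2, -1], [3, -2, 1]]

The j-th column of [phi]_G is [phi(gj)]_G.
phi(g1) = A g1 = <-1, -4, -1> = -g1 - g2 + 3g3, so column 1 is <-1, -1, 3>.
Repeating for g2, g3 and assembling the columns gives [[-1, 2, 2], [-1, 2, -1], [3, -2, 1]].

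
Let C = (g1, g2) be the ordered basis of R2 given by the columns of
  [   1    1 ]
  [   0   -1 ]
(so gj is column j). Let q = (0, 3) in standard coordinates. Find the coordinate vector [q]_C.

[q]_C is the unique c with M c = q, where M has columns g1, g2.
System: c_1 + c_2 = 0, 0c_1 - c_2 = 3; solving gives c_1 = 3, c_2 = -3.
Check: 3g1 - 3g2 = (0, 3).

(3, -3)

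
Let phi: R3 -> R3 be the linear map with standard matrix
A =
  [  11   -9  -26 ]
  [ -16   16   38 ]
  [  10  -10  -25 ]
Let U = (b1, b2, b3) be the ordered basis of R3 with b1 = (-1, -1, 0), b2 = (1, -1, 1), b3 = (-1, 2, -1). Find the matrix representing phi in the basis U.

Let P have columns b1, ..., b3. Then [phi]_U = P^(-1) A P.
Here det P = 1, so P^(-1) is integer; computing A P first and then P^(-1)(A P) gives [[2, 1, -2], [2, -3, -2], [2, 2, 3]].

[[2, 1, -2], [2, -3, -2], [2, 2, 3]]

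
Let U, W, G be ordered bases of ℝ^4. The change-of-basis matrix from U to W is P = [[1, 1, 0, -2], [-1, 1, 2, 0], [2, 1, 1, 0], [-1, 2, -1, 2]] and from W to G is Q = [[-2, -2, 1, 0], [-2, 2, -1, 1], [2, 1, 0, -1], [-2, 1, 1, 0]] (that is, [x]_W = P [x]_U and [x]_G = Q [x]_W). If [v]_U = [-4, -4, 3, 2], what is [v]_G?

[3, 42, -15, 21]

First [v]_W = P [v]_U = [-12, 6, -9, -3].
Then [v]_G = Q [v]_W = [3, 42, -15, 21].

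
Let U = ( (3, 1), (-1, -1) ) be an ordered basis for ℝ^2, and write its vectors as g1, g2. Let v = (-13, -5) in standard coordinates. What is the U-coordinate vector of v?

[v]_U is the unique c with M c = v, where M has columns g1, g2.
System: 3c_1 - c_2 = -13, c_1 - c_2 = -5; solving gives c_1 = -4, c_2 = 1.
Check: -4g1 + g2 = (-13, -5).

(-4, 1)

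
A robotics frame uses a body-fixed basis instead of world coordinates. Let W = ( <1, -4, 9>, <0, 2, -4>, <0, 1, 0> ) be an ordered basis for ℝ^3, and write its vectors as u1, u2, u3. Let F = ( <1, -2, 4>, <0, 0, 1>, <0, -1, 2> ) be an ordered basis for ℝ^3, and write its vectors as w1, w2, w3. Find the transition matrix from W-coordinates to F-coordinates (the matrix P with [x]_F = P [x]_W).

Column j of P is [uj]_F, since P maps W-coordinates to F-coordinates.
Expressing u1 in F: u1 = w1 + w2 + 2w3, so column 1 of P is <1, 1, 2>.
Doing the same for each uj gives P = [[1, 0, 0], [1, 0, 2], [2, -2, -1]].

[[1, 0, 0], [1, 0, 2], [2, -2, -1]]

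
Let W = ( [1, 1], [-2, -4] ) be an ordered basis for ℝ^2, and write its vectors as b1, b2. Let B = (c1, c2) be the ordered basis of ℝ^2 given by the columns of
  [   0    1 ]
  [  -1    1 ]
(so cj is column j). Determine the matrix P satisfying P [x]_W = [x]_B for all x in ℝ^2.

Let M have columns bj and N have columns cj. Then for every x, N [x]_B = x = M [x]_W, so P = N^(-1) M.
Since det N = 1, N^(-1) has integer entries; multiplying gives P = [[0, 2], [1, -2]].

[[0, 2], [1, -2]]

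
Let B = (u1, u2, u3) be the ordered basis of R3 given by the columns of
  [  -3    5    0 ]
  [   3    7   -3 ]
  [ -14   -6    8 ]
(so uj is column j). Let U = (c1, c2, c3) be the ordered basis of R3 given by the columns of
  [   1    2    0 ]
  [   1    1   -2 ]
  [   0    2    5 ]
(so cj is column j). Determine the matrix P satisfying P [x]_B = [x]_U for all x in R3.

Take x = uj: its B-coordinates are the j-th standard unit vector, so P e_j — column j of P — equals [uj]_U.
u1 = c1 - 2c2 - 2c3, giving column 1 = [1, -2, -2]; repeating for each j gives P = [[1, 1, 2], [-2, 2, -1], [-2, -2, 2]].

[[1, 1, 2], [-2, 2, -1], [-2, -2, 2]]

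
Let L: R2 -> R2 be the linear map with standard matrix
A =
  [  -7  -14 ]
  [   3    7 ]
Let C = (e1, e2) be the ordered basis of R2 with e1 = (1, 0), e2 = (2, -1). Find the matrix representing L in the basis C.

[[-1, -2], [-3, 1]]

With P the matrix whose columns are e1, e2, [L]_C = P^(-1) A P.
Column by column: L(e1) = A e1 = (-7, 3); its C-coordinates (-1, -3) give column 1.
Continuing for each basis vector yields [L]_C = [[-1, -2], [-3, 1]].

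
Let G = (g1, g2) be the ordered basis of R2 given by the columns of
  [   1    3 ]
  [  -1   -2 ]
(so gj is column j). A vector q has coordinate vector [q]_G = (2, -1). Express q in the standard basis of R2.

The coordinates say q = 2g1 - g2; adding the scaled basis vectors gives (-1, 0).

(-1, 0)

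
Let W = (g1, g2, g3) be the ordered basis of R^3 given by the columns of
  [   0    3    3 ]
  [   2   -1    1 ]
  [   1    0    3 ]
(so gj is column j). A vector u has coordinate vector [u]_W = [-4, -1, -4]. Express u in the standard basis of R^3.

[-15, -11, -16]

The coordinates say u = -4g1 - g2 - 4g3; adding the scaled basis vectors gives [-15, -11, -16].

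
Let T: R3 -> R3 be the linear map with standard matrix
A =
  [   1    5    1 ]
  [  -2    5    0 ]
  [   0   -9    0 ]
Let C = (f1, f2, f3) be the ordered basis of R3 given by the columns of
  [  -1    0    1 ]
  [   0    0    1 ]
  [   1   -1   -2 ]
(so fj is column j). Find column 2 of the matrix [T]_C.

<1, 1, 0>

Column 2 of [T]_C is the C-coordinate vector of T(f2).
In standard coordinates T(f2) = A f2 = <-1, 0, 0>.
Converting to C: <-1, 0, 0> = f1 + f2 + 0·f3, so the coordinate vector is <1, 1, 0>.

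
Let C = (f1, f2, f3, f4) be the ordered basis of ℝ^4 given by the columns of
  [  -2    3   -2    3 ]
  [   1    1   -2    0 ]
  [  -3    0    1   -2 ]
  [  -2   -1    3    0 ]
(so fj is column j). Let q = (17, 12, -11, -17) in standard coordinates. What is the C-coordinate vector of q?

We seek scalars with c_1 f1 + ... + c_4 f4 = q; equivalently solve M c = q where the columns of M are f1, ..., f4.
Row-reducing the augmented matrix [M | q] gives c = (2, 4, -3, 1).
Check: 2f1 + 4f2 - 3f3 + f4 = (17, 12, -11, -17).

(2, 4, -3, 1)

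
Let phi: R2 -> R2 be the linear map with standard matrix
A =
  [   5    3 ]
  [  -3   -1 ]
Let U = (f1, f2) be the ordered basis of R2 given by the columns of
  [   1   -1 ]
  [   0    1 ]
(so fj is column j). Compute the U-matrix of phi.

With P the matrix whose columns are f1, f2, [phi]_U = P^(-1) A P.
Column by column: phi(f1) = A f1 = [5, -3]; its U-coordinates [2, -3] give column 1.
Continuing for each basis vector yields [phi]_U = [[2, 0], [-3, 2]].

[[2, 0], [-3, 2]]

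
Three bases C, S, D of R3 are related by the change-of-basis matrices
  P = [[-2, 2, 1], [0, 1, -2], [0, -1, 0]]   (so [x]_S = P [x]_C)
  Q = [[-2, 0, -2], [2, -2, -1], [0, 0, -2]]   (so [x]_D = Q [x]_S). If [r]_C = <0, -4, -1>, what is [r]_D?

<10, -18, -8>

First [r]_S = P [r]_C = <-9, -2, 4>.
Then [r]_D = Q [r]_S = <10, -18, -8>.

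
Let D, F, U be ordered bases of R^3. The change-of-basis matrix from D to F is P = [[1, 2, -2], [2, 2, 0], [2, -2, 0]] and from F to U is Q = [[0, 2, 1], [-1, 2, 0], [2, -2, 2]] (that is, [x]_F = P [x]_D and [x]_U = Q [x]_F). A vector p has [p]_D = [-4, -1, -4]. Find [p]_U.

[-26, -22, 12]

First [p]_F = P [p]_D = [2, -10, -6].
Then [p]_U = Q [p]_F = [-26, -22, 12].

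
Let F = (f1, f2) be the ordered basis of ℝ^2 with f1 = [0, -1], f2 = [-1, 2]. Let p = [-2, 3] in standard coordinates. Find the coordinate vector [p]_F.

[1, 2]

Write p = c_1 f1 + c_2 f2 and solve for the c_i.
System: 0c_1 - c_2 = -2, -c_1 + 2c_2 = 3; solving gives c_1 = 1, c_2 = 2.
Check: f1 + 2f2 = [-2, 3].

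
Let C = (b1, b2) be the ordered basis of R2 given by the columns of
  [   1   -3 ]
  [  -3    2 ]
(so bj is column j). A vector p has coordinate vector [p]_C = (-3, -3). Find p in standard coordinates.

(6, 3)

By definition p = -3b1 - 3b2.
Summing componentwise gives (6, 3).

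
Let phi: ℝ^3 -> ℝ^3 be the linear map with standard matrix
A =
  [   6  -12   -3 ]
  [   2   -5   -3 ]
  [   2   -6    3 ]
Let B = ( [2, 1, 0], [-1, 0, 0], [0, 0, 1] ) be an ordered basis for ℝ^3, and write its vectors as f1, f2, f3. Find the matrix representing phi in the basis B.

The j-th column of [phi]_B is [phi(fj)]_B.
phi(f1) = A f1 = [0, -1, -2] = -f1 - 2f2 - 2f3, so column 1 is [-1, -2, -2].
Repeating for f2, f3 and assembling the columns gives [[-1, -2, -3], [-2, 2, -3], [-2, -2, 3]].

[[-1, -2, -3], [-2, 2, -3], [-2, -2, 3]]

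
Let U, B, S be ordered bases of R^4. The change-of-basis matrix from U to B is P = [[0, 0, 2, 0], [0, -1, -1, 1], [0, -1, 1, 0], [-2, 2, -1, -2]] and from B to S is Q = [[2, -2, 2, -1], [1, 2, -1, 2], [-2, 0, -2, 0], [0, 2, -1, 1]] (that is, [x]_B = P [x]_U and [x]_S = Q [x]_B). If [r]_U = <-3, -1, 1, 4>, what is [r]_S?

<5, -2, -8, 1>

Apply P to get B-coordinates <2, 4, 2, -5>, then Q to get S-coordinates.
The result is [r]_S = <5, -2, -8, 1>.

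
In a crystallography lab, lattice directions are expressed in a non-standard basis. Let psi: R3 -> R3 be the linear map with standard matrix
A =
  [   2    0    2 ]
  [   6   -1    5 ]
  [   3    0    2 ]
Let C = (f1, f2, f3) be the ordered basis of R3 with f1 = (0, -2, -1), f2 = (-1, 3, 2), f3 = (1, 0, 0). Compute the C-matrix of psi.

Let P have columns f1, ..., f3. Then [psi]_C = P^(-1) A P.
Here det P = -1, so P^(-1) is integer; computing A P first and then P^(-1)(A P) gives [[0, 1, -3], [-1, 1, 0], [-3, 3, 2]].

[[0, 1, -3], [-1, 1, 0], [-3, 3, 2]]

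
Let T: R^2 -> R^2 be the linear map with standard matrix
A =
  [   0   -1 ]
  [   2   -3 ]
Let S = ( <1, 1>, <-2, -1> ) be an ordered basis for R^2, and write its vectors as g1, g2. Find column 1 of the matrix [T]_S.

Column 1 of [T]_S is the S-coordinate vector of T(g1).
In standard coordinates T(g1) = A g1 = <-1, -1>.
Converting to S: <-1, -1> = -g1 + 0·g2, so the coordinate vector is <-1, 0>.

<-1, 0>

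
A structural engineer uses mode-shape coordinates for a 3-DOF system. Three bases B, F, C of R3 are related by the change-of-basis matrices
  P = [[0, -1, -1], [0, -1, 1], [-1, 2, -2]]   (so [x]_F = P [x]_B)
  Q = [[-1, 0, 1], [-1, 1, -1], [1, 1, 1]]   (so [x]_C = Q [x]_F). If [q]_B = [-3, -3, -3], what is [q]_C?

Composing the changes, [q]_C = Q P [q]_B.
Q P = [[-1, 3, -1], [1, -2, 4], [-1, 0, -2]]; applying this to [-3, -3, -3] gives [-3, -9, 9].

[-3, -9, 9]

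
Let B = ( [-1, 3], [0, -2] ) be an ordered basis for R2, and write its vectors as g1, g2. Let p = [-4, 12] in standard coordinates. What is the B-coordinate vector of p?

[4, 0]

[p]_B is the unique c with M c = p, where M has columns g1, g2.
System: -c_1 + 0c_2 = -4, 3c_1 - 2c_2 = 12; solving gives c_1 = 4, c_2 = 0.
Check: 4g1 + 0·g2 = [-4, 12].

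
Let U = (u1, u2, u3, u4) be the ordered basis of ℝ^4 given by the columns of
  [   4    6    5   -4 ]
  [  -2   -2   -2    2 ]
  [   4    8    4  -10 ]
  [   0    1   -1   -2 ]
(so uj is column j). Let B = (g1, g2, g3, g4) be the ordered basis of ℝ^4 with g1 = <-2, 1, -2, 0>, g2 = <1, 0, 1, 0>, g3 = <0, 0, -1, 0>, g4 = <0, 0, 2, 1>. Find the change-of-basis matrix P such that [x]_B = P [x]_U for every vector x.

Take x = uj: its U-coordinates are the j-th standard unit vector, so P e_j — column j of P — equals [uj]_B.
u1 = -2g1 + 0·g2 + 0·g3 + 0·g4, giving column 1 = <-2, 0, 0, 0>; repeating for each j gives P = [[-2, -2, -2, 2], [0, 2, 1, 0], [0, 0, -1, 2], [0, 1, -1, -2]].

[[-2, -2, -2, 2], [0, 2, 1, 0], [0, 0, -1, 2], [0, 1, -1, -2]]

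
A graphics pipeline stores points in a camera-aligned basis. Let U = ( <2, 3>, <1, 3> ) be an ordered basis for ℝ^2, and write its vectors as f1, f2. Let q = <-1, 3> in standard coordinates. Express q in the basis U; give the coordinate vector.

<-2, 3>

Write q = c_1 f1 + c_2 f2 and solve for the c_i.
System: 2c_1 + c_2 = -1, 3c_1 + 3c_2 = 3; solving gives c_1 = -2, c_2 = 3.
Check: -2f1 + 3f2 = <-1, 3>.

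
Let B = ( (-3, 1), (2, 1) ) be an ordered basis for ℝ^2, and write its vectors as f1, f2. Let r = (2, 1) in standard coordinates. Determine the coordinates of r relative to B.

(0, 1)

We seek scalars with c_1 f1 + c_2 f2 = r; equivalently solve M c = r where the columns of M are f1, f2.
System: -3c_1 + 2c_2 = 2, c_1 + c_2 = 1; solving gives c_1 = 0, c_2 = 1.
Check: 0·f1 + f2 = (2, 1).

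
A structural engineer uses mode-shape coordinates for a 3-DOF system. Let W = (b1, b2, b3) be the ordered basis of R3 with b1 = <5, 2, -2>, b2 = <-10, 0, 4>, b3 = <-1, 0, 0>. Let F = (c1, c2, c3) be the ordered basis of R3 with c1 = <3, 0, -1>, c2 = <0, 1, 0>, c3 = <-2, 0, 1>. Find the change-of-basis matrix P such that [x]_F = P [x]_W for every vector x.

Let M have columns bj and N have columns cj. Then for every x, N [x]_F = x = M [x]_W, so P = N^(-1) M.
Since det N = 1, N^(-1) has integer entries; multiplying gives P = [[1, -2, -1], [2, 0, 0], [-1, 2, -1]].

[[1, -2, -1], [2, 0, 0], [-1, 2, -1]]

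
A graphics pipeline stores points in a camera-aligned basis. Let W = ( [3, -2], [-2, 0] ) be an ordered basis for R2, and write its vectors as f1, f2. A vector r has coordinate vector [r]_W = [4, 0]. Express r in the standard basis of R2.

r = M [r]_W, where M has columns f1, f2.
Carrying out the matrix-vector product, r = [12, -8].

[12, -8]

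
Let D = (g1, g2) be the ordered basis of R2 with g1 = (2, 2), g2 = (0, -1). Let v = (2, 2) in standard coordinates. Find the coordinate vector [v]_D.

Write v = c_1 g1 + c_2 g2 and solve for the c_i.
System: 2c_1 + 0c_2 = 2, 2c_1 - c_2 = 2; solving gives c_1 = 1, c_2 = 0.
Check: g1 + 0·g2 = (2, 2).

(1, 0)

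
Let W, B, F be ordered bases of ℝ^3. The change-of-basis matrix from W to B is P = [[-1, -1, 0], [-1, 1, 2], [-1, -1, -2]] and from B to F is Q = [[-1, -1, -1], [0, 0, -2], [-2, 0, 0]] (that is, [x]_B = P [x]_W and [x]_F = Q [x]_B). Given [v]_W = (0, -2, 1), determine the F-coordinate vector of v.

(-2, 0, -4)

Apply P to get B-coordinates (2, 0, 0), then Q to get F-coordinates.
The result is [v]_F = (-2, 0, -4).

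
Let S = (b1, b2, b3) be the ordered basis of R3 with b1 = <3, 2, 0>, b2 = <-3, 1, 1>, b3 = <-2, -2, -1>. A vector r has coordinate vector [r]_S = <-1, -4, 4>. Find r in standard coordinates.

By definition r = -b1 - 4b2 + 4b3.
Summing componentwise gives <1, -14, -8>.

<1, -14, -8>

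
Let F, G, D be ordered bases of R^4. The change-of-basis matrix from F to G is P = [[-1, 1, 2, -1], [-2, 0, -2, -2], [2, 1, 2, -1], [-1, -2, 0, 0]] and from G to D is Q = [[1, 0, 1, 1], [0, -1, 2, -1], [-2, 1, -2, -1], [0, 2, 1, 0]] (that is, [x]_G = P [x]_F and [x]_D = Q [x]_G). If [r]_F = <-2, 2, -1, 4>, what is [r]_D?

Composing the changes, [r]_D = Q P [r]_F.
Q P = [[0, 0, 4, -2], [7, 4, 6, 0], [-3, -2, -10, 2], [-2, 1, -2, -5]]; applying this to <-2, 2, -1, 4> gives <-12, -12, 20, -12>.

<-12, -12, 20, -12>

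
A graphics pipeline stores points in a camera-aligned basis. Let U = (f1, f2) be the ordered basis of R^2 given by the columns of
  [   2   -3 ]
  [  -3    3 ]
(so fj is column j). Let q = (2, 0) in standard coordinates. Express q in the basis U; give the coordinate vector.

Write q = c_1 f1 + c_2 f2 and solve for the c_i.
System: 2c_1 - 3c_2 = 2, -3c_1 + 3c_2 = 0; solving gives c_1 = -2, c_2 = -2.
Check: -2f1 - 2f2 = (2, 0).

(-2, -2)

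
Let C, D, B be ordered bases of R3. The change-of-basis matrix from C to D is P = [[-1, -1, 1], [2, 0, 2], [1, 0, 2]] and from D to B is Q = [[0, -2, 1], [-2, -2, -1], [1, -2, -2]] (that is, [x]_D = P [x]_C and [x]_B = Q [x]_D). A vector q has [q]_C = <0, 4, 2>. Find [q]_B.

Apply P to get D-coordinates <-2, 4, 4>, then Q to get B-coordinates.
The result is [q]_B = <-4, -8, -18>.

<-4, -8, -18>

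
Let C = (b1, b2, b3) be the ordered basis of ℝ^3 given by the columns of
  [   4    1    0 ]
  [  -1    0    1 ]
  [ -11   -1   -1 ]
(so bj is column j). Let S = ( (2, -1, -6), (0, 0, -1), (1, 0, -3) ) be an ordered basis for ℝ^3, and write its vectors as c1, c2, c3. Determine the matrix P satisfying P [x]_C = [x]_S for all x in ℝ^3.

Take x = bj: its C-coordinates are the j-th standard unit vector, so P e_j — column j of P — equals [bj]_S.
b1 = c1 - c2 + 2c3, giving column 1 = (1, -1, 2); repeating for each j gives P = [[1, 0, -1], [-1, -2, 1], [2, 1, 2]].

[[1, 0, -1], [-1, -2, 1], [2, 1, 2]]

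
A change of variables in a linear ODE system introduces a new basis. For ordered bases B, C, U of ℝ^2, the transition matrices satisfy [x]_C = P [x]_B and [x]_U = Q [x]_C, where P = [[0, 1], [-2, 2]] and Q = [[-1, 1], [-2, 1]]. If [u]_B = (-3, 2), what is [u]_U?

(8, 6)

Apply P to get C-coordinates (2, 10), then Q to get U-coordinates.
The result is [u]_U = (8, 6).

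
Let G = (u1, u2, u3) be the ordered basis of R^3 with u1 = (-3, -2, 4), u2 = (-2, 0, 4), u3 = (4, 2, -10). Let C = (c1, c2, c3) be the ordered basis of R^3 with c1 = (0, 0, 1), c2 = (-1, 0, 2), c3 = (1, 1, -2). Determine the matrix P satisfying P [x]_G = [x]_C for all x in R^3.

Let M have columns uj and N have columns cj. Then for every x, N [x]_C = x = M [x]_G, so P = N^(-1) M.
Since det N = -1, N^(-1) has integer entries; multiplying gives P = [[-2, 0, -2], [1, 2, -2], [-2, 0, 2]].

[[-2, 0, -2], [1, 2, -2], [-2, 0, 2]]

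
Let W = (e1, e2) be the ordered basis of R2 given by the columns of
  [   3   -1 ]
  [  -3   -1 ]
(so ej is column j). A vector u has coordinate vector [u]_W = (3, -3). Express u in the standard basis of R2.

The coordinates say u = 3e1 - 3e2; adding the scaled basis vectors gives (12, -6).

(12, -6)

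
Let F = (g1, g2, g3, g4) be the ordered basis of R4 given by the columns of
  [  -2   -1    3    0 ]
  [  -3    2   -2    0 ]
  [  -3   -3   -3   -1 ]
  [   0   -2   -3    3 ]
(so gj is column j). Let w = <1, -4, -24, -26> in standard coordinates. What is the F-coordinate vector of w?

<2, 4, 3, -3>

[w]_F is the unique c with M c = w, where M has columns g1, ..., g4.
Solving this 4x4 system gives c = (2, 4, 3, -3).
Check: 2g1 + 4g2 + 3g3 - 3g4 = <1, -4, -24, -26>.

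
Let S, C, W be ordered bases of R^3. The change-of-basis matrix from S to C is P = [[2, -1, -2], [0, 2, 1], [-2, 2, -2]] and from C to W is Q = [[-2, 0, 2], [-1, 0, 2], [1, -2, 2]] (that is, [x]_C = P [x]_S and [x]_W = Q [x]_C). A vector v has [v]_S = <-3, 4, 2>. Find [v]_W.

Composing the changes, [v]_W = Q P [v]_S.
Q P = [[-8, 6, 0], [-6, 5, -2], [-2, -1, -8]]; applying this to <-3, 4, 2> gives <48, 34, -14>.

<48, 34, -14>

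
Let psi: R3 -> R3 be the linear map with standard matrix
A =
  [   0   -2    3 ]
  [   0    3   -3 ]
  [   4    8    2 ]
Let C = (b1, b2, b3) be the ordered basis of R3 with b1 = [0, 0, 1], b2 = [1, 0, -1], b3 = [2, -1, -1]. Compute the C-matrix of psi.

[[2, 2, -3], [-3, 3, -1], [3, -3, 0]]

The j-th column of [psi]_C is [psi(bj)]_C.
psi(b1) = A b1 = [3, -3, 2] = 2b1 - 3b2 + 3b3, so column 1 is [2, -3, 3].
Repeating for b2, b3 and assembling the columns gives [[2, 2, -3], [-3, 3, -1], [3, -3, 0]].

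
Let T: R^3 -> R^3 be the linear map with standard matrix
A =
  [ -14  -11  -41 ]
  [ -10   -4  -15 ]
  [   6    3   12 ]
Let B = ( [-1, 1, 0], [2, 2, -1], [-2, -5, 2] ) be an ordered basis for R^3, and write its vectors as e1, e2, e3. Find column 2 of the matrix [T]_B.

[1, -2, 2]

Compute T(e2) = A e2 = [-9, -13, 6] in standard coordinates.
Then write this in B-coordinates: solve for y in y_1 e1 + ... + y_3 e3 = [-9, -13, 6].
This gives y = [1, -2, 2], which is column 2 of [T]_B.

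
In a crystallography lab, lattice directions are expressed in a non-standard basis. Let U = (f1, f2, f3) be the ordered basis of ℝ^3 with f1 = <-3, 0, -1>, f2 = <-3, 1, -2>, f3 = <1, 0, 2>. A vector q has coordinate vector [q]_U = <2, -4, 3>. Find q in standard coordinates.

<9, -4, 12>

q = M [q]_U, where M has columns f1, ..., f3.
Carrying out the matrix-vector product, q = <9, -4, 12>.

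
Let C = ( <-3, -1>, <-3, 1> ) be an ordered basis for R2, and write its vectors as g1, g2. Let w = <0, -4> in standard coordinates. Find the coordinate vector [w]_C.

<2, -2>

We seek scalars with c_1 g1 + c_2 g2 = w; equivalently solve M c = w where the columns of M are g1, g2.
System: -3c_1 - 3c_2 = 0, -c_1 + c_2 = -4; solving gives c_1 = 2, c_2 = -2.
Check: 2g1 - 2g2 = <0, -4>.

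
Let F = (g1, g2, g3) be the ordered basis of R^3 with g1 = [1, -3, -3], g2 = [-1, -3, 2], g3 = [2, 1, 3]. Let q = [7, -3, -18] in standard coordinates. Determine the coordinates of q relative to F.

We seek scalars with c_1 g1 + ... + c_3 g3 = q; equivalently solve M c = q where the columns of M are g1, ..., g3.
Gaussian elimination on [M | q] yields c = (4, -3, 0).
Check: 4g1 - 3g2 + 0·g3 = [7, -3, -18].

[4, -3, 0]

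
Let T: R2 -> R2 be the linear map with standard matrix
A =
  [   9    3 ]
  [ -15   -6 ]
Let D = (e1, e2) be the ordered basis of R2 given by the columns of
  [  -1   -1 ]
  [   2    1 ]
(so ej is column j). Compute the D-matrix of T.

[[0, 3], [3, 3]]

Let P have columns e1, e2. Then [T]_D = P^(-1) A P.
Here det P = 1, so P^(-1) is integer; computing A P first and then P^(-1)(A P) gives [[0, 3], [3, 3]].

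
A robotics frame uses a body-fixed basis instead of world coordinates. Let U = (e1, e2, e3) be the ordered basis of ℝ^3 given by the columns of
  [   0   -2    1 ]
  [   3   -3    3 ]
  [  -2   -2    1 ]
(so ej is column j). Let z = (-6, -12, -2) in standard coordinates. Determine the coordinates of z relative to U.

We seek scalars with c_1 e1 + ... + c_3 e3 = z; equivalently solve M c = z where the columns of M are e1, ..., e3.
Gaussian elimination on [M | z] yields c = (-2, 4, 2).
Check: -2e1 + 4e2 + 2e3 = (-6, -12, -2).

(-2, 4, 2)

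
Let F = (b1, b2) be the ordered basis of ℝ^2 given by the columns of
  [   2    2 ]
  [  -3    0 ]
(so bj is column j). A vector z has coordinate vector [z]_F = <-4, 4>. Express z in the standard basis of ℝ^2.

<0, 12>

The coordinates say z = -4b1 + 4b2; adding the scaled basis vectors gives <0, 12>.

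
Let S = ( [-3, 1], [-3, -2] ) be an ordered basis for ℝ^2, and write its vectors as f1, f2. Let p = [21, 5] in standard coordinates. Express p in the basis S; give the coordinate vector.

Write p = c_1 f1 + c_2 f2 and solve for the c_i.
System: -3c_1 - 3c_2 = 21, c_1 - 2c_2 = 5; solving gives c_1 = -3, c_2 = -4.
Check: -3f1 - 4f2 = [21, 5].

[-3, -4]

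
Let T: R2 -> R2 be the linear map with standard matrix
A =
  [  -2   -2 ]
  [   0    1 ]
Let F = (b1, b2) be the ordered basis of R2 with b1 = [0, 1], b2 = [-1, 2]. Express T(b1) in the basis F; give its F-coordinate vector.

Column 1 of [T]_F is the F-coordinate vector of T(b1).
In standard coordinates T(b1) = A b1 = [-2, 1].
Converting to F: [-2, 1] = -3b1 + 2b2, so the coordinate vector is [-3, 2].

[-3, 2]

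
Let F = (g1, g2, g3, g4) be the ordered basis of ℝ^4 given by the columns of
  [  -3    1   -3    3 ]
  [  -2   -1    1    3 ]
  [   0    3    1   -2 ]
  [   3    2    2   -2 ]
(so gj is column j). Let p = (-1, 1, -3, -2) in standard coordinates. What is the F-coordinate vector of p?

(0, -1, 0, 0)

We seek scalars with c_1 g1 + ... + c_4 g4 = p; equivalently solve M c = p where the columns of M are g1, ..., g4.
Solving this 4x4 system gives c = (0, -1, 0, 0).
Check: 0·g1 - g2 + 0·g3 + 0·g4 = (-1, 1, -3, -2).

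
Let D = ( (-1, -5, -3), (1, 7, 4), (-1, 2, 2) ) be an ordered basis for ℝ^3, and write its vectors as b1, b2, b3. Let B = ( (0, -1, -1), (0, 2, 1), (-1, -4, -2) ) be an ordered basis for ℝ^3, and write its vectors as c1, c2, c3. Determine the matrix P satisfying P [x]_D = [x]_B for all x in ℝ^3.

[[1, -1, -2], [0, 1, 2], [1, -1, 1]]

Column j of P is [bj]_B, since P maps D-coordinates to B-coordinates.
Expressing b1 in B: b1 = c1 + 0·c2 + c3, so column 1 of P is (1, 0, 1).
Doing the same for each bj gives P = [[1, -1, -2], [0, 1, 2], [1, -1, 1]].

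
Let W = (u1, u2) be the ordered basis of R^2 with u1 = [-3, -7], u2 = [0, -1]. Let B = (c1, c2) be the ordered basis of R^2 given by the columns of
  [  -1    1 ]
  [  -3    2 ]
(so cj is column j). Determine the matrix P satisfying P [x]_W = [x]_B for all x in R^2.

[[1, 1], [-2, 1]]

Take x = uj: its W-coordinates are the j-th standard unit vector, so P e_j — column j of P — equals [uj]_B.
u1 = c1 - 2c2, giving column 1 = [1, -2]; repeating for each j gives P = [[1, 1], [-2, 1]].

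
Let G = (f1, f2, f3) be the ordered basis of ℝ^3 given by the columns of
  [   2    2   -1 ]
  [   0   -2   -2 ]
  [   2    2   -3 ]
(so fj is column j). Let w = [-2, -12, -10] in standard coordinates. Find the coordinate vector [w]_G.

We seek scalars with c_1 f1 + ... + c_3 f3 = w; equivalently solve M c = w where the columns of M are f1, ..., f3.
Row-reducing the augmented matrix [M | w] gives c = (-1, 2, 4).
Check: -f1 + 2f2 + 4f3 = [-2, -12, -10].

[-1, 2, 4]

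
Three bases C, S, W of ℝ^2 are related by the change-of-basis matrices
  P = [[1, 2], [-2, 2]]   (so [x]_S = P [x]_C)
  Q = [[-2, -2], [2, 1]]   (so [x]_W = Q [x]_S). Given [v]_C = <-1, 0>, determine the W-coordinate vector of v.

Composing the changes, [v]_W = Q P [v]_C.
Q P = [[2, -8], [0, 6]]; applying this to <-1, 0> gives <-2, 0>.

<-2, 0>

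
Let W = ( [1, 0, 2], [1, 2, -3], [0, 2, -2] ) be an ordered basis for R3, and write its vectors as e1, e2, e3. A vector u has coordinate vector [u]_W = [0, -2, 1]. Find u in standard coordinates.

The coordinates say u = 0·e1 - 2e2 + e3; adding the scaled basis vectors gives [-2, -2, 4].

[-2, -2, 4]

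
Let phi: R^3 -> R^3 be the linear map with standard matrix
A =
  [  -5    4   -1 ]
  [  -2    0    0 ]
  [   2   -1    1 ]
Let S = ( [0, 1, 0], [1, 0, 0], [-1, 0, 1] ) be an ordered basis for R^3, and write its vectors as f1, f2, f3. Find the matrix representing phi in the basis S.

[[0, -2, 2], [3, -3, 3], [-1, 2, -1]]

The j-th column of [phi]_S is [phi(fj)]_S.
phi(f1) = A f1 = [4, 0, -1] = 0·f1 + 3f2 - f3, so column 1 is [0, 3, -1].
Repeating for f2, f3 and assembling the columns gives [[0, -2, 2], [3, -3, 3], [-1, 2, -1]].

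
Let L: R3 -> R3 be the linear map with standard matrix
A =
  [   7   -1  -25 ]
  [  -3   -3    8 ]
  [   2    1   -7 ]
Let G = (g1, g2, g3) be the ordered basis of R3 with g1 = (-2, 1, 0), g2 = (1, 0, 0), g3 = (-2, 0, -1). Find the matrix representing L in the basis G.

[[3, -3, -2], [-3, -3, 1], [3, -2, -3]]

Let P have columns g1, ..., g3. Then [L]_G = P^(-1) A P.
Here det P = 1, so P^(-1) is integer; computing A P first and then P^(-1)(A P) gives [[3, -3, -2], [-3, -3, 1], [3, -2, -3]].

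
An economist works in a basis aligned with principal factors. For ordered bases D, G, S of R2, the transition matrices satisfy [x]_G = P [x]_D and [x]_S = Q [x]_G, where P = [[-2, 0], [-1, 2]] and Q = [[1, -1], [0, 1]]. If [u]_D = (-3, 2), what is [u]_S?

(-1, 7)

Composing the changes, [u]_S = Q P [u]_D.
Q P = [[-1, -2], [-1, 2]]; applying this to (-3, 2) gives (-1, 7).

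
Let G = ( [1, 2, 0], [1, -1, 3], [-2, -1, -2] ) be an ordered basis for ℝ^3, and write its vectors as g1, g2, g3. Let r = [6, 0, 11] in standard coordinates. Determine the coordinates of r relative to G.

Write r = c_1 g1 + ... + c_3 g3 and solve for the c_i.
Row-reducing the augmented matrix [M | r] gives c = (1, 3, -1).
Check: g1 + 3g2 - g3 = [6, 0, 11].

[1, 3, -1]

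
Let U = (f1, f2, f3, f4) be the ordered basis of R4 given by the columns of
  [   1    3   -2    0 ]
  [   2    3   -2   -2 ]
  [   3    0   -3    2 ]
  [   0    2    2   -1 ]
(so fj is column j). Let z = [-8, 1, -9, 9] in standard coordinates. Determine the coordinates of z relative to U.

Write z = c_1 f1 + ... + c_4 f4 and solve for the c_i.
Row-reducing the augmented matrix [M | z] gives c = (3, -1, 4, -3).
Check: 3f1 - f2 + 4f3 - 3f4 = [-8, 1, -9, 9].

[3, -1, 4, -3]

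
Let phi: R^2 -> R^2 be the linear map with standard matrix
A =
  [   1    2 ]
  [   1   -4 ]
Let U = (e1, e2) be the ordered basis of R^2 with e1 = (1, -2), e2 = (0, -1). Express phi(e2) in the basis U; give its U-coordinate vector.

Compute phi(e2) = A e2 = (-2, 4) in standard coordinates.
Then write this in U-coordinates: solve for y in y_1 e1 + y_2 e2 = (-2, 4).
This gives y = (-2, 0), which is column 2 of [phi]_U.

(-2, 0)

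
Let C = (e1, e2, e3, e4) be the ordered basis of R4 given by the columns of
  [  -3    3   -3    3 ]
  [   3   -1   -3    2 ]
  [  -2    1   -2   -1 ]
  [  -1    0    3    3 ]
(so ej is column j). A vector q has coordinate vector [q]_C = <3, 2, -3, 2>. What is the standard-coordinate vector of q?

<12, 20, 0, -6>

By definition q = 3e1 + 2e2 - 3e3 + 2e4.
Summing componentwise gives <12, 20, 0, -6>.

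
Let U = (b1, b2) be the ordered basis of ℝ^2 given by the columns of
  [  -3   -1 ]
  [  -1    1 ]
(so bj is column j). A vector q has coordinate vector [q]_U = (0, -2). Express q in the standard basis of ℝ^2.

(2, -2)

By definition q = 0·b1 - 2b2.
Summing componentwise gives (2, -2).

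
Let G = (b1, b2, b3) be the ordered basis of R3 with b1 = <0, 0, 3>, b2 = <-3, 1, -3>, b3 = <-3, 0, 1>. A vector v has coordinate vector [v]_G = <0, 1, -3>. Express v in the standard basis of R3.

By definition v = 0·b1 + b2 - 3b3.
Summing componentwise gives <6, 1, -6>.

<6, 1, -6>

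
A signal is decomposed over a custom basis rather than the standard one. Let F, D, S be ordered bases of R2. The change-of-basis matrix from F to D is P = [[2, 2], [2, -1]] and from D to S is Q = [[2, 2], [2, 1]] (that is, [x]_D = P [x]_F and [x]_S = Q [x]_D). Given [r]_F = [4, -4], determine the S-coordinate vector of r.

[24, 12]

First [r]_D = P [r]_F = [0, 12].
Then [r]_S = Q [r]_D = [24, 12].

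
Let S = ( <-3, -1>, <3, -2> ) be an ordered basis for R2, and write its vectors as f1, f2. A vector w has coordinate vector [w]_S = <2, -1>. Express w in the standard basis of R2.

<-9, 0>

w = M [w]_S, where M has columns f1, f2.
Carrying out the matrix-vector product, w = <-9, 0>.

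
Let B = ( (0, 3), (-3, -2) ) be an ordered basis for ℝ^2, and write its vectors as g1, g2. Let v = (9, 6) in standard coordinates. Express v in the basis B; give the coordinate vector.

Write v = c_1 g1 + c_2 g2 and solve for the c_i.
System: 0c_1 - 3c_2 = 9, 3c_1 - 2c_2 = 6; solving gives c_1 = 0, c_2 = -3.
Check: 0·g1 - 3g2 = (9, 6).

(0, -3)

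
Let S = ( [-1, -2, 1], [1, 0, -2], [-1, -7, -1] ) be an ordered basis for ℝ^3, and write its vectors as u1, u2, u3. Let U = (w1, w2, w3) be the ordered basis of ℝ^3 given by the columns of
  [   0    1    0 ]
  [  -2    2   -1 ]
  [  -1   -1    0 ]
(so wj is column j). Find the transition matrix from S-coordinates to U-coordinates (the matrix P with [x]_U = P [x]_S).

Take x = uj: its S-coordinates are the j-th standard unit vector, so P e_j — column j of P — equals [uj]_U.
u1 = 0·w1 - w2 + 0·w3, giving column 1 = [0, -1, 0]; repeating for each j gives P = [[0, 1, 2], [-1, 1, -1], [0, 0, 1]].

[[0, 1, 2], [-1, 1, -1], [0, 0, 1]]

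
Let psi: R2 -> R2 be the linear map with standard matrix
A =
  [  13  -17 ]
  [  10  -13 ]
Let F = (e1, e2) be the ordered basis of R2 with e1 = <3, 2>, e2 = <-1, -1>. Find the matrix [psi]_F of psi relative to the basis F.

With P the matrix whose columns are e1, e2, [psi]_F = P^(-1) A P.
Column by column: psi(e1) = A e1 = <5, 4>; its F-coordinates <1, -2> give column 1.
Continuing for each basis vector yields [psi]_F = [[1, 1], [-2, -1]].

[[1, 1], [-2, -1]]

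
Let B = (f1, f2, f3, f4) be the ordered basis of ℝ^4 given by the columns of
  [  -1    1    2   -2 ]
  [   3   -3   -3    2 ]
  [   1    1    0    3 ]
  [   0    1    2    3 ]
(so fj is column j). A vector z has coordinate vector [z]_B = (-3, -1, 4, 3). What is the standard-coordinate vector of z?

(4, -12, 5, 16)

By definition z = -3f1 - f2 + 4f3 + 3f4.
Summing componentwise gives (4, -12, 5, 16).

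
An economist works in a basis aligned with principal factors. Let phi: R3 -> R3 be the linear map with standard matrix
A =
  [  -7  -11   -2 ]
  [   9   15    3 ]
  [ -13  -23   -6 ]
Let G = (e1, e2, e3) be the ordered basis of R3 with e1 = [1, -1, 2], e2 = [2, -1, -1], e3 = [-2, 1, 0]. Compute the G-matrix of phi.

[[0, 1, 3], [2, -1, 3], [2, 0, 3]]

The j-th column of [phi]_G is [phi(ej)]_G.
phi(e1) = A e1 = [0, 0, -2] = 0·e1 + 2e2 + 2e3, so column 1 is [0, 2, 2].
Repeating for e2, e3 and assembling the columns gives [[0, 1, 3], [2, -1, 3], [2, 0, 3]].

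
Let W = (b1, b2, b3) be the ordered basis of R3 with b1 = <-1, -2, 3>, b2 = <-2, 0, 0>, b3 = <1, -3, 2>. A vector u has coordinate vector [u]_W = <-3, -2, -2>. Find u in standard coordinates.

The coordinates say u = -3b1 - 2b2 - 2b3; adding the scaled basis vectors gives <5, 12, -13>.

<5, 12, -13>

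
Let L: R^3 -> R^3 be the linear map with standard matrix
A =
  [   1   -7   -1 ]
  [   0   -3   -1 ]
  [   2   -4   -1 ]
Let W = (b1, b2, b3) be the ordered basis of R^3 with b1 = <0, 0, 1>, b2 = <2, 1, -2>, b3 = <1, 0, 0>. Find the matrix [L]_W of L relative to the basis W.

The j-th column of [L]_W is [L(bj)]_W.
L(b1) = A b1 = <-1, -1, -1> = -3b1 - b2 + b3, so column 1 is <-3, -1, 1>.
Repeating for b2, b3 and assembling the columns gives [[-3, 0, 2], [-1, -1, 0], [1, -1, 1]].

[[-3, 0, 2], [-1, -1, 0], [1, -1, 1]]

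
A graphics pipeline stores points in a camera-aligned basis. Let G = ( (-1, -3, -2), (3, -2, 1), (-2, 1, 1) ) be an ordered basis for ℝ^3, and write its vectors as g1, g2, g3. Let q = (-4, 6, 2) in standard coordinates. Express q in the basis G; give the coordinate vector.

(-1, -1, 1)

[q]_G is the unique c with M c = q, where M has columns g1, ..., g3.
Solving this 3x3 system gives c = (-1, -1, 1).
Check: -g1 - g2 + g3 = (-4, 6, 2).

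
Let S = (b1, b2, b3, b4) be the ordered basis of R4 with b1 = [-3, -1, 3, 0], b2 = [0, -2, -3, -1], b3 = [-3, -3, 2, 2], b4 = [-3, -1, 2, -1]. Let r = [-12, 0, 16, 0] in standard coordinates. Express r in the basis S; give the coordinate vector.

We seek scalars with c_1 b1 + ... + c_4 b4 = r; equivalently solve M c = r where the columns of M are b1, ..., b4.
Row-reducing the augmented matrix [M | r] gives c = (2, -2, 0, 2).
Check: 2b1 - 2b2 + 0·b3 + 2b4 = [-12, 0, 16, 0].

[2, -2, 0, 2]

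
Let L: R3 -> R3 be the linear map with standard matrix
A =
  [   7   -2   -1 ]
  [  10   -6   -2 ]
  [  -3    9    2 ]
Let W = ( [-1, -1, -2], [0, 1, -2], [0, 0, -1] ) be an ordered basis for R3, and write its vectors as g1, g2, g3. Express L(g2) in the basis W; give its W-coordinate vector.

[0, -2, -1]

Column 2 of [L]_W is the W-coordinate vector of L(g2).
In standard coordinates L(g2) = A g2 = [0, -2, 5].
Converting to W: [0, -2, 5] = 0·g1 - 2g2 - g3, so the coordinate vector is [0, -2, -1].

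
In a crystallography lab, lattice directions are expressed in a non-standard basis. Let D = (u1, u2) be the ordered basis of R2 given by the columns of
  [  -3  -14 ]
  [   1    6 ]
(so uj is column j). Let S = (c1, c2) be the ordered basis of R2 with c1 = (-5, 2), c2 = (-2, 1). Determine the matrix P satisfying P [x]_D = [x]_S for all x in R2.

[[1, 2], [-1, 2]]

Take x = uj: its D-coordinates are the j-th standard unit vector, so P e_j — column j of P — equals [uj]_S.
u1 = c1 - c2, giving column 1 = (1, -1); repeating for each j gives P = [[1, 2], [-1, 2]].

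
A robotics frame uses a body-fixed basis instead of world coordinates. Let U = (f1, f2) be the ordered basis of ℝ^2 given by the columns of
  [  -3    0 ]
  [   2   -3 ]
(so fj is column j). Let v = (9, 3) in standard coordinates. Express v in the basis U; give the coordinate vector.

(-3, -3)

[v]_U is the unique c with M c = v, where M has columns f1, f2.
System: -3c_1 + 0c_2 = 9, 2c_1 - 3c_2 = 3; solving gives c_1 = -3, c_2 = -3.
Check: -3f1 - 3f2 = (9, 3).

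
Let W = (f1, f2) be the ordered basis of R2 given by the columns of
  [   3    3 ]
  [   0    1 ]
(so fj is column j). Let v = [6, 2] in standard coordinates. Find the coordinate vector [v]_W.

We seek scalars with c_1 f1 + c_2 f2 = v; equivalently solve M c = v where the columns of M are f1, f2.
System: 3c_1 + 3c_2 = 6, 0c_1 + c_2 = 2; solving gives c_1 = 0, c_2 = 2.
Check: 0·f1 + 2f2 = [6, 2].

[0, 2]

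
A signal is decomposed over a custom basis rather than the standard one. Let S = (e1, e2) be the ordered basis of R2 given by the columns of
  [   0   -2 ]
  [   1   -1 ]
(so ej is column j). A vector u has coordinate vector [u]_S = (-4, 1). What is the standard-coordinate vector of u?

u = M [u]_S, where M has columns e1, e2.
Carrying out the matrix-vector product, u = (-2, -5).

(-2, -5)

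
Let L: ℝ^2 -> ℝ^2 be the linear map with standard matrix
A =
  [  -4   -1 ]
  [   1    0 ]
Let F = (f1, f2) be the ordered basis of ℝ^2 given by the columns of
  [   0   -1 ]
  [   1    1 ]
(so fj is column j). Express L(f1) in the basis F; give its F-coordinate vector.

(-1, 1)

Compute L(f1) = A f1 = (-1, 0) in standard coordinates.
Then write this in F-coordinates: solve for y in y_1 f1 + y_2 f2 = (-1, 0).
This gives y = (-1, 1), which is column 1 of [L]_F.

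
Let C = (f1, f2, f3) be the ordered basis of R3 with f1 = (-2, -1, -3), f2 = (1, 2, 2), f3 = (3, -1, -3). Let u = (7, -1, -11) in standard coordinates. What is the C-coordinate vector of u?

[u]_C is the unique c with M c = u, where M has columns f1, ..., f3.
Solving this 3x3 system gives c = (2, 2, 3).
Check: 2f1 + 2f2 + 3f3 = (7, -1, -11).

(2, 2, 3)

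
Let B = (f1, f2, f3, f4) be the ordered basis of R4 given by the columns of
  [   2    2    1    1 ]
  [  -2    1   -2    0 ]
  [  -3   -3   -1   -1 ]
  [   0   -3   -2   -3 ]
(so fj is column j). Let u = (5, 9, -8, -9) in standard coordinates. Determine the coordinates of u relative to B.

[u]_B is the unique c with M c = u, where M has columns f1, ..., f4.
Row-reducing the augmented matrix [M | u] gives c = (0, 3, -3, 2).
Check: 0·f1 + 3f2 - 3f3 + 2f4 = (5, 9, -8, -9).

(0, 3, -3, 2)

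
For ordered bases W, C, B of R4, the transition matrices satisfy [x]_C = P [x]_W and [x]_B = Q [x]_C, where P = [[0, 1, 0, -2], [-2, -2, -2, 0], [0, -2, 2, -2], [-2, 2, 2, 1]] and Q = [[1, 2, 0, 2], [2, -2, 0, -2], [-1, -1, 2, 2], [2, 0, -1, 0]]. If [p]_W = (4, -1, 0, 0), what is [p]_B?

(-33, 30, -9, -4)

Composing the changes, [p]_B = Q P [p]_W.
Q P = [[-8, 1, 0, 0], [8, 2, 0, -6], [-2, 1, 10, 0], [0, 4, -2, -2]]; applying this to (4, -1, 0, 0) gives (-33, 30, -9, -4).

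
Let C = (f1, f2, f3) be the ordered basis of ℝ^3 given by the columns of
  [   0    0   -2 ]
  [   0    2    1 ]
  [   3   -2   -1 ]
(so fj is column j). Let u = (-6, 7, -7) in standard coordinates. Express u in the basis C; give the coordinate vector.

(0, 2, 3)

Write u = c_1 f1 + ... + c_3 f3 and solve for the c_i.
Row-reducing the augmented matrix [M | u] gives c = (0, 2, 3).
Check: 0·f1 + 2f2 + 3f3 = (-6, 7, -7).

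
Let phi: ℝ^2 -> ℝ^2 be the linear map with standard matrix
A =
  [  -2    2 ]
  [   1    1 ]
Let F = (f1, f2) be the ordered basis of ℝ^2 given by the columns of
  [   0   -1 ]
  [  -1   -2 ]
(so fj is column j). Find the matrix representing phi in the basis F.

Let P have columns f1, f2. Then [phi]_F = P^(-1) A P.
Here det P = -1, so P^(-1) is integer; computing A P first and then P^(-1)(A P) gives [[-3, -1], [2, 2]].

[[-3, -1], [2, 2]]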